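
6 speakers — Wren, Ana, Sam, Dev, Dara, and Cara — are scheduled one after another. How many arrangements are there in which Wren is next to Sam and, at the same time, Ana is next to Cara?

96

Treat {Wren,Sam} as one block (2 orders) and {Ana,Cara} as another (2 orders).
That leaves 4 units to arrange: 2 × 2 × 4! = 4 × 24 = 96.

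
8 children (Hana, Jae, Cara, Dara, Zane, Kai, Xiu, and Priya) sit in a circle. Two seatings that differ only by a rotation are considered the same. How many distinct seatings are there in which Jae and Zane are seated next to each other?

1440

Treat {Jae, Zane} as one unit (2 internal orders) and seat the resulting 7 units around the table: (6)! circular arrangements.
So 2 × (6)! = 2 × 720 = 1440.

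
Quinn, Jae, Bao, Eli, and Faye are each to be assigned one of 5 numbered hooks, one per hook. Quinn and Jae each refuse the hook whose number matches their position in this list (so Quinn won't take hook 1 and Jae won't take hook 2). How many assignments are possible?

78

Let Aᵢ (for i ∈ {1, 2}) be the placements that put person i in their forbidden hook. Any j of these fix j positions, leaving (5−j)! ways to fill the rest, and there are C(2,j) ways to pick which j.
By inclusion–exclusion, the number of valid placements is Σ_{j=0}^{2} (−1)^j C(2,j)·(5−j)!.
Computing: 120 − 48 + 6 = 78.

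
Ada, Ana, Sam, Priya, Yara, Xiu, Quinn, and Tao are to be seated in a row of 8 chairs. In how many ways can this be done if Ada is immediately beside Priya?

Place the 6 others and the Ada-Priya pair as 7 objects in a line; the pair has 2 internal arrangements.
So the count is 2·(7)! = 10080.

10080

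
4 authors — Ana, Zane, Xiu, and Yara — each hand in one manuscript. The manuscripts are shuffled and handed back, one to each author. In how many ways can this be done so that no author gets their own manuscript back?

9

Count assignments avoiding every fixed point. For any j of the 4 authors fixed to their own manuscript, the other 4−j can be arranged in (4−j)! ways.
By inclusion–exclusion this is Σ_{j=0}^{4} (−1)^j C(4,j)·(4−j)!.
Computing: 24 − 24 + 12 − 4 + 1 = 9.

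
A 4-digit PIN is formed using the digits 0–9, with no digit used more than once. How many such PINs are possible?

5040

Choose and order 4 of the 10 symbols: the first digit has 10 options, the next 9, then 8, 7.
10 × 9 × 8 × 7 = 5040.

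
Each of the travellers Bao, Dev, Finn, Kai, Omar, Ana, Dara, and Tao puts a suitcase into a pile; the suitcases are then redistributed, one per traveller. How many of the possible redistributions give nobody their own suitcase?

Let Aᵢ be the assignments in which traveller i gets their own suitcase. We want the size of the complement of A₁∪…∪A_8.
By inclusion–exclusion this is Σ_{j=0}^{8} (−1)^j C(8,j)·(8−j)!.
Computing: 40320 − 40320 + 20160 − 6720 + 1680 − 336 + 56 − 8 + 1 = 14833.

14833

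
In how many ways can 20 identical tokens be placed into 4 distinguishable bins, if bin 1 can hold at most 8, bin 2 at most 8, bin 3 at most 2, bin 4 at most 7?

46

By stars and bars, unrestricted non-negative solutions to x_1+…+x_4 = 20 number C(20+3,3) = 1771.
Subtract solutions that violate a single cap (substitute x_i' = x_i − (cap_i+1)): x_1 ≥ 9 gives C(14,3) = 364; x_2 ≥ 9 gives C(14,3) = 364; x_3 ≥ 3 gives C(20,3) = 1140; x_4 ≥ 8 gives C(15,3) = 455. Together 2323.
Add back pairs where two caps are both exceeded: 10 + 165 + 20 + 165 + 20 + 220 = 600.
Subtract triples: 0 + 0 + 1 + 1 = 2.
By inclusion–exclusion the count is 1771 − 2323 + 600 − 2 = 46.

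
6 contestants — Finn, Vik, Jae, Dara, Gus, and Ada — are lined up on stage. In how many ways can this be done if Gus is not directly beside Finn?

480

Of the 6! = 720 arrangements, those with Gus and Finn adjacent number 2 × 5! = 240 (treat the pair as a block with 2 internal orders).
So 720 − 240 = 480 arrangements keep them apart.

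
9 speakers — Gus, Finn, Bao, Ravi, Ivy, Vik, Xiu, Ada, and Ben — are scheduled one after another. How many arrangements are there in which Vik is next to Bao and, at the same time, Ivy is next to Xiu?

Treat {Vik,Bao} as one block (2 orders) and {Ivy,Xiu} as another (2 orders).
That leaves 7 units to arrange: 2 × 2 × 7! = 4 × 5040 = 20160.

20160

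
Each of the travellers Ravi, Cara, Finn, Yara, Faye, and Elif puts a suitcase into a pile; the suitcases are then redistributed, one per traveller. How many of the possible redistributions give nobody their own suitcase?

265

Count assignments avoiding every fixed point. For any j of the 6 travellers fixed to their own suitcase, the other 6−j can be arranged in (6−j)! ways.
By inclusion–exclusion this is Σ_{j=0}^{6} (−1)^j C(6,j)·(6−j)!.
Computing: 720 − 720 + 360 − 120 + 30 − 6 + 1 = 265.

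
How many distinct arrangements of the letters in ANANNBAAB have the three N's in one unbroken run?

105

Treat the 3 copies of N as a single block. The multiset to arrange is then {NNN, A, A, A, A, B, B}, 7 items in all.
That gives (7)!/(4!·2!) = 105 arrangements.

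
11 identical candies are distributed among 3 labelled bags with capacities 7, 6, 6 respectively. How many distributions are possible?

By stars and bars, unrestricted non-negative solutions to x_1+…+x_3 = 11 number C(11+2,2) = 78.
Subtract solutions that violate a single cap (substitute x_i' = x_i − (cap_i+1)): x_1 ≥ 8 gives C(5,2) = 10; x_2 ≥ 7 gives C(6,2) = 15; x_3 ≥ 7 gives C(6,2) = 15. Together 40.
No two caps can be exceeded simultaneously, so the pair terms are all 0.
By inclusion–exclusion the count is 78 − 40 + 0 = 38.

38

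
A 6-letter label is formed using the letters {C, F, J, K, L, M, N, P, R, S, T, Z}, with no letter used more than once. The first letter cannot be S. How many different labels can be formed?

The first letter has 12−1 = 11 choices (anything except S).
The remaining 5 letters are filled from the other 11 symbols without repetition: 11 × 10 × 9 × 8 × 7 = 55440.
Total: 11 × 55440 = 609840.

609840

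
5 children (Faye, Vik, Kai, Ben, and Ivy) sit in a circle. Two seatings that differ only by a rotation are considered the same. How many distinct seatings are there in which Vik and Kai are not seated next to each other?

Without the restriction there are (4)! = 24 seatings.
Those with Vik next to Kai: fuse the pair into one unit and seat 4 units around a circle — 2·(3)! = 12.
Subtracting, 24 − 12 = 12.

12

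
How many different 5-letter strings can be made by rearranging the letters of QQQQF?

5

Letter multiplicities in QQQQF: F×1, Q×4.
Dividing 5! = 120 by 4! = 24 for the repeated letters gives 5.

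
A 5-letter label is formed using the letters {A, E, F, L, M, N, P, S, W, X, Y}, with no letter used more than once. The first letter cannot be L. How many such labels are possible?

The first letter has 11−1 = 10 choices (anything except L).
The remaining 4 letters are filled from the other 10 symbols without repetition: 10 × 9 × 8 × 7 = 5040.
Total: 10 × 5040 = 50400.

50400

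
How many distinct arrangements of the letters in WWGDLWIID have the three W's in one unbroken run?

1260

Treat the 3 copies of W as a single block. The multiset to arrange is then {WWW, D, D, G, I, I, L}, 7 items in all.
That gives (7)!/(2!·2!) = 1260 arrangements.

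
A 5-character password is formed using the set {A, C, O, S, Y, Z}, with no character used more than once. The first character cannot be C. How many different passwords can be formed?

The first character has 6−1 = 5 choices (anything except C).
The remaining 4 characters are filled from the other 5 symbols without repetition: 5 × 4 × 3 × 2 = 120.
Total: 5 × 120 = 600.

600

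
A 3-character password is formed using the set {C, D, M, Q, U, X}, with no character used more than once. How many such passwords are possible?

120

This is a permutation of 3 out of 6: P(6,3) = 6!/3!.
That product is 6 × 5 × 4 = 120.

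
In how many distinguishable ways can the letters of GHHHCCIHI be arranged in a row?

3780

The 9 letters of GHHHCCIHI have repeats: C appearing twice, H appearing 4 times, and I appearing twice.
Dividing 9! = 362880 by 4!·2!·2! = 96 for the repeated letters gives 3780.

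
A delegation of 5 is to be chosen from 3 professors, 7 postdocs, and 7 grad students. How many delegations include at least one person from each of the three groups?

With no constraint there are C(17,5) = 6188 possible selections.
Selections missing a whole group: no professors → C(14,5) = 2002; no postdocs → C(10,5) = 252; no grad students → C(10,5) = 252.
Add back selections omitting two groups (i.e. drawn from a single group): C(3,5) + C(7,5) + C(7,5) = 42.
By inclusion–exclusion: 6188 − 2506 + 42 = 3724.

3724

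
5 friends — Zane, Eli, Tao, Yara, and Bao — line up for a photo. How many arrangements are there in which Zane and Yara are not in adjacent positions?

There are 5! = 120 arrangements in all. If Zane and Yara are adjacent, merging them into one block gives 2·(4)! = 48 arrangements.
Complementary counting: 120 − 48 = 72.

72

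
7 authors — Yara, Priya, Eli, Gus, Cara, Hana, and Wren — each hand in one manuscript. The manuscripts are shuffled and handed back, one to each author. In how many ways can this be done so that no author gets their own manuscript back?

1854

Let Aᵢ be the assignments in which author i gets their own manuscript. We want the size of the complement of A₁∪…∪A_7.
By inclusion–exclusion this is Σ_{j=0}^{7} (−1)^j C(7,j)·(7−j)!.
Computing: 5040 − 5040 + 2520 − 840 + 210 − 42 + 7 − 1 = 1854.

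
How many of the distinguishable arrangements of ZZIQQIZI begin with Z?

210

With the first slot taken by Z, it remains to arrange the other 7 letters (ZIQQIZI).
Those 7 letters have I appearing 3 times, Q appearing twice, and Z appearing twice, giving (7)!/(3!·2!·2!) = 210.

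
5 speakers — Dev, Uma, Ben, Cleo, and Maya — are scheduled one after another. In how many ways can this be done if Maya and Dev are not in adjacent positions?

72

There are 5! = 120 arrangements in all. If Maya and Dev are adjacent, merging them into one block gives 2·(4)! = 48 arrangements.
Complementary counting: 120 − 48 = 72.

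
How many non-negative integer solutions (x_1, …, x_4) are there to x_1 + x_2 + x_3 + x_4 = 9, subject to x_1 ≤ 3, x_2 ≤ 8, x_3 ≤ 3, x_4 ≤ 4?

By stars and bars, unrestricted non-negative solutions to x_1+…+x_4 = 9 number C(9+3,3) = 220.
Subtract solutions that violate a single cap (substitute x_i' = x_i − (cap_i+1)): x_1 ≥ 4 gives C(8,3) = 56; x_2 ≥ 9 gives C(3,3) = 1; x_3 ≥ 4 gives C(8,3) = 56; x_4 ≥ 5 gives C(7,3) = 35. Together 148.
Add back pairs where two caps are both exceeded: 0 + 4 + 1 + 0 + 0 + 1 = 6.
By inclusion–exclusion the count is 220 − 148 + 6 = 78.

78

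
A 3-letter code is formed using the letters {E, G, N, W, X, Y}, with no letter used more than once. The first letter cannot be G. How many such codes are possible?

The first letter has 6−1 = 5 choices (anything except G).
The remaining 2 letters are filled from the other 5 symbols without repetition: 5 × 4 = 20.
Total: 5 × 20 = 100.

100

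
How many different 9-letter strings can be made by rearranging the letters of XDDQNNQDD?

The 9 letters of XDDQNNQDD have repeats: D appearing 4 times, N appearing twice, and Q appearing twice.
So there are 9! / (4!·2!·2!) = 3780 distinguishable arrangements.

3780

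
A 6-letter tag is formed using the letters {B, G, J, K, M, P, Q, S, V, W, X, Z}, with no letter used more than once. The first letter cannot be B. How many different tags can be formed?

609840

The first letter has 12−1 = 11 choices (anything except B).
The remaining 5 letters are filled from the other 11 symbols without repetition: 11 × 10 × 9 × 8 × 7 = 55440.
Total: 11 × 55440 = 609840.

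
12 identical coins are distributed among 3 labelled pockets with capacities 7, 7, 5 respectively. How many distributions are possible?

33

By stars and bars, unrestricted non-negative solutions to x_1+…+x_3 = 12 number C(12+2,2) = 91.
Subtract solutions that violate a single cap (substitute x_i' = x_i − (cap_i+1)): x_1 ≥ 8 gives C(6,2) = 15; x_2 ≥ 8 gives C(6,2) = 15; x_3 ≥ 6 gives C(8,2) = 28. Together 58.
No two caps can be exceeded simultaneously, so the pair terms are all 0.
By inclusion–exclusion the count is 91 − 58 + 0 = 33.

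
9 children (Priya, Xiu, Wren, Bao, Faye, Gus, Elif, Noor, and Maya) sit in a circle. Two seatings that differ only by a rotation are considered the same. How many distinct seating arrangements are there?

Fix one person's seat to break rotational symmetry; the remaining 8 people can be arranged in (8)! = 40320 ways.

40320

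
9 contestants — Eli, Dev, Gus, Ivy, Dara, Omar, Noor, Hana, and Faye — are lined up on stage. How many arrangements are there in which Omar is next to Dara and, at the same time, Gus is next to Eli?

Treat {Omar,Dara} as one block (2 orders) and {Gus,Eli} as another (2 orders).
That leaves 7 units to arrange: 2 × 2 × 7! = 4 × 5040 = 20160.

20160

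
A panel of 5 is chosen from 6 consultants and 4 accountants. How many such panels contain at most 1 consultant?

6

Split by how many consultants are chosen (0 through 1).
Sum: C(6,0)·C(4,5) + C(6,1)·C(4,4) = 0 + 6 = 6.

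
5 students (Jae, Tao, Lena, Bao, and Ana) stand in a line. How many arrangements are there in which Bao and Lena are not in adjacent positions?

Of the 5! = 120 arrangements, those with Bao and Lena adjacent number 2 × 4! = 48 (treat the pair as a block with 2 internal orders).
Complementary counting: 120 − 48 = 72.

72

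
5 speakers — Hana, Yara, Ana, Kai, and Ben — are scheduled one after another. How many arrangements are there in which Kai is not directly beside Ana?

There are 5! = 120 arrangements in all. If Kai and Ana are adjacent, merging them into one block gives 2·(4)! = 48 arrangements.
Complementary counting: 120 − 48 = 72.

72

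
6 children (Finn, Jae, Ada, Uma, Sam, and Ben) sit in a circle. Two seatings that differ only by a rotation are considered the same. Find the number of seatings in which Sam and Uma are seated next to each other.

Glue Sam and Uma into a block (2 internal orders). Seating 5 units around a circle gives (4)! arrangements.
So 2 × (4)! = 2 × 24 = 48.

48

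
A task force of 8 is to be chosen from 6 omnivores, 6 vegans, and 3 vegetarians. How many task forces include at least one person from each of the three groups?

5922

With no constraint there are C(15,8) = 6435 possible selections.
Subtract selections that omit an entire group: no omnivores → C(9,8) = 9; no vegans → C(9,8) = 9; no vegetarians → C(12,8) = 495.
Add back selections omitting two groups (i.e. drawn from a single group): C(6,8) + C(6,8) + C(3,8) = 0.
By inclusion–exclusion: 6435 − 513 + 0 = 5922.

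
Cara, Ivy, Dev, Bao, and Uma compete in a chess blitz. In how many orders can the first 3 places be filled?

60

This is an ordered selection of 3 from 5: P(5,3).
That gives 5 × 4 × 3 = 60.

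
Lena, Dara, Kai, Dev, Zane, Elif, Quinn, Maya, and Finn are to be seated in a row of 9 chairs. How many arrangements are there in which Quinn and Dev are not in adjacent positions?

282240

There are 9! = 362880 arrangements in all. If Quinn and Dev are adjacent, merging them into one block gives 2·(8)! = 80640 arrangements.
Complementary counting: 362880 − 80640 = 282240.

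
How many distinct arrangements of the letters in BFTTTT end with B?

With the last slot taken by B, it remains to arrange the other 5 letters (FTTTT).
Those 5 letters have T appearing 4 times, giving (5)!/(4!) = 5.

5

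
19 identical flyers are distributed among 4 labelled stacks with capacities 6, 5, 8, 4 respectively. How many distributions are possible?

35

By stars and bars, unrestricted non-negative solutions to x_1+…+x_4 = 19 number C(19+3,3) = 1540.
Subtract solutions that violate a single cap (substitute x_i' = x_i − (cap_i+1)): x_1 ≥ 7 gives C(15,3) = 455; x_2 ≥ 6 gives C(16,3) = 560; x_3 ≥ 9 gives C(13,3) = 286; x_4 ≥ 5 gives C(17,3) = 680. Together 1981.
Add back pairs where two caps are both exceeded: 84 + 20 + 120 + 35 + 165 + 56 = 480.
Subtract triples: 0 + 4 + 0 + 0 = 4.
By inclusion–exclusion the count is 1540 − 1981 + 480 − 4 = 35.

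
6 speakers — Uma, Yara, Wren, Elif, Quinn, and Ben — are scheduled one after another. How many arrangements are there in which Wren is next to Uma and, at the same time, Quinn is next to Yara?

96

Treat {Wren,Uma} as one block (2 orders) and {Quinn,Yara} as another (2 orders).
That leaves 4 units to arrange: 2 × 2 × 4! = 4 × 24 = 96.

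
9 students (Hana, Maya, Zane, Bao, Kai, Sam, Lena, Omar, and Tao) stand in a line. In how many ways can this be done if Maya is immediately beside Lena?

Place the 7 others and the Maya-Lena pair as 8 objects in a line; the pair has 2 internal arrangements.
That gives 2 × 8! = 2 × 40320 = 80640.

80640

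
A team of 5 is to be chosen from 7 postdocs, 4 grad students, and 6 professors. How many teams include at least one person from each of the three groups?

4214

Unrestricted: C(17,5) = 6188 ways to pick any 5 of the 17.
Selections missing a whole group: no postdocs → C(10,5) = 252; no grad students → C(13,5) = 1287; no professors → C(11,5) = 462.
Add back selections omitting two groups (i.e. drawn from a single group): C(7,5) + C(4,5) + C(6,5) = 27.
By inclusion–exclusion: 6188 − 2001 + 27 = 4214.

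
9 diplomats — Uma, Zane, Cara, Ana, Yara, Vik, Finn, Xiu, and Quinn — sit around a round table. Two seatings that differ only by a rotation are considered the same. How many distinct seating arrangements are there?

Seat Uma anywhere (absorbing the rotational symmetry), then permute the other 8: (8)! = 40320.

40320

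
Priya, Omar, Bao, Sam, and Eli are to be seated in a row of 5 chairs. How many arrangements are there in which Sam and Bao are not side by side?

72

There are 5! = 120 arrangements in all. If Sam and Bao are adjacent, merging them into one block gives 2·(4)! = 48 arrangements.
Complementary counting: 120 − 48 = 72.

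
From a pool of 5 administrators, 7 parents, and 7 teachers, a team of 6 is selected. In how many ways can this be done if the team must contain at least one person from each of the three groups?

With no constraint there are C(19,6) = 27132 possible selections.
Selections missing a whole group: no administrators → C(14,6) = 3003; no parents → C(12,6) = 924; no teachers → C(12,6) = 924.
Add back selections omitting two groups (i.e. drawn from a single group): C(5,6) + C(7,6) + C(7,6) = 14.
By inclusion–exclusion: 27132 − 4851 + 14 = 22295.

22295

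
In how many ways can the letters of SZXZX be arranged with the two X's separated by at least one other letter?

Total arrangements of SZXZX: 5!/(2!·2!) = 30.
If the two X's are adjacent, glue them into one block, leaving 4 items to arrange: (4)!/(2!) = 12 ways.
Subtracting, 30 − 12 = 18 arrangements keep the X's apart.

18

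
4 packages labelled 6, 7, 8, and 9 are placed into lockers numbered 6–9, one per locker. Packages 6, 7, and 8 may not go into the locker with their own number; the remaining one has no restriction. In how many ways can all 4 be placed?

Let Aᵢ (for i ∈ {6, 7, 8}) be the placements that put package i in its forbidden locker. Any j of these fix j positions, leaving (4−j)! ways to fill the rest, and there are C(3,j) ways to pick which j.
By inclusion–exclusion, the number of valid placements is Σ_{j=0}^{3} (−1)^j C(3,j)·(4−j)!.
Computing: 24 − 18 + 6 − 1 = 11.

11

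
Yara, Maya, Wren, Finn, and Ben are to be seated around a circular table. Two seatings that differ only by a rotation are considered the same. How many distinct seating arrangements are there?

Seat Yara anywhere (absorbing the rotational symmetry), then permute the other 4: (4)! = 24.

24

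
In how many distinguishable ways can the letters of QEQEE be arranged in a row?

10

QEQEE has 5 letters with E appearing 3 times and Q appearing twice.
Dividing 5! = 120 by 3!·2! = 12 for the repeated letters gives 10.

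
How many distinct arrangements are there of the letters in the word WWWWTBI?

210

WWWWTBI has 7 letters with W appearing 4 times.
Dividing 7! = 5040 by 4! = 24 for the repeated letters gives 210.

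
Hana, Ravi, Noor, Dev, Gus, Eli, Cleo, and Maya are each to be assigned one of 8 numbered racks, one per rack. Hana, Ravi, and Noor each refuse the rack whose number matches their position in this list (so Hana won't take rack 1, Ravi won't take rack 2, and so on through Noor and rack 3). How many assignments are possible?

27240

Let Aᵢ (for i ∈ {1, 2, 3}) be the placements that put person i in their forbidden rack. Any j of these fix j positions, leaving (8−j)! ways to fill the rest, and there are C(3,j) ways to pick which j.
By inclusion–exclusion, the number of valid placements is Σ_{j=0}^{3} (−1)^j C(3,j)·(8−j)!.
Computing: 40320 − 15120 + 2160 − 120 = 27240.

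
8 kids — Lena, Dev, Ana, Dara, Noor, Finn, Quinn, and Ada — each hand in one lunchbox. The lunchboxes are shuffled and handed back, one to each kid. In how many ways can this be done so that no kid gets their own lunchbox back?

14833

Let Aᵢ be the assignments in which kid i gets their own lunchbox. We want the size of the complement of A₁∪…∪A_8.
By inclusion–exclusion this is Σ_{j=0}^{8} (−1)^j C(8,j)·(8−j)!.
Computing: 40320 − 40320 + 20160 − 6720 + 1680 − 336 + 56 − 8 + 1 = 14833.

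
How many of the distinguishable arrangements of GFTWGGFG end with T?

105

With the last slot taken by T, it remains to arrange the other 7 letters (GFWGGFG).
Those 7 letters have F appearing twice and G appearing 4 times, giving (7)!/(4!·2!) = 105.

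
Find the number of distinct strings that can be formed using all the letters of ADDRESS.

The 7 letters of ADDRESS have repeats: D appearing twice and S appearing twice.
Dividing 7! = 5040 by 2!·2! = 4 for the repeated letters gives 1260.

1260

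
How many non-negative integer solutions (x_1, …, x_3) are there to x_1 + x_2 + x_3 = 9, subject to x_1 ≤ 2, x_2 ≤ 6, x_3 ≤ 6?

15

By stars and bars, unrestricted non-negative solutions to x_1+…+x_3 = 9 number C(9+2,2) = 55.
Subtract solutions that violate a single cap (substitute x_i' = x_i − (cap_i+1)): x_1 ≥ 3 gives C(8,2) = 28; x_2 ≥ 7 gives C(4,2) = 6; x_3 ≥ 7 gives C(4,2) = 6. Together 40.
No two caps can be exceeded simultaneously, so the pair terms are all 0.
By inclusion–exclusion the count is 55 − 40 + 0 = 15.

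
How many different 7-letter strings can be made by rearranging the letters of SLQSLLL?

The 7 letters of SLQSLLL have repeats: L appearing 4 times and S appearing twice.
So there are 7! / (4!·2!) = 105 distinguishable arrangements.

105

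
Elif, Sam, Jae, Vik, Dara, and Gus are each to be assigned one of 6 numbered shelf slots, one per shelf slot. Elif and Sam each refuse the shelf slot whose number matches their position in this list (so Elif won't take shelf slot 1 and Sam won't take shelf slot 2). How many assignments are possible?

504

Let Aᵢ (for i ∈ {1, 2}) be the placements that put person i in their forbidden shelf slot. Any j of these fix j positions, leaving (6−j)! ways to fill the rest, and there are C(2,j) ways to pick which j.
By inclusion–exclusion, the number of valid placements is Σ_{j=0}^{2} (−1)^j C(2,j)·(6−j)!.
Computing: 720 − 240 + 24 = 504.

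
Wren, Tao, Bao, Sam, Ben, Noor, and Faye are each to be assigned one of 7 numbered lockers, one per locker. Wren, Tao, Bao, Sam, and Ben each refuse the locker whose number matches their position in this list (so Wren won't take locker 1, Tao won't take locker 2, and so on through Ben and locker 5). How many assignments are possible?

Let Aᵢ (for 1 ≤ i ≤ 5) be the placements that put person i in their forbidden locker. Any j of these fix j positions, leaving (7−j)! ways to fill the rest, and there are C(5,j) ways to pick which j.
By inclusion–exclusion, the number of valid placements is Σ_{j=0}^{5} (−1)^j C(5,j)·(7−j)!.
Computing: 5040 − 3600 + 1200 − 240 + 30 − 2 = 2428.

2428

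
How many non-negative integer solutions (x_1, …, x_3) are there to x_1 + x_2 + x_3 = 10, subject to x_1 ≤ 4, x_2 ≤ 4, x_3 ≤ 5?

10

Ignoring the caps, the number of non-negative solutions to x_1+…+x_3 = 10 is C(12,2) = 66.
Subtract solutions that violate a single cap (substitute x_i' = x_i − (cap_i+1)): x_1 ≥ 5 gives C(7,2) = 21; x_2 ≥ 5 gives C(7,2) = 21; x_3 ≥ 6 gives C(6,2) = 15. Together 57.
Add back pairs where two caps are both exceeded: 1 + 0 + 0 = 1.
By inclusion–exclusion the count is 66 − 57 + 1 = 10.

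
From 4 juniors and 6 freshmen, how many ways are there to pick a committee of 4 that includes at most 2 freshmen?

115

Split by how many freshmen are chosen (0 through 2).
Sum: C(6,0)·C(4,4) + C(6,1)·C(4,3) + C(6,2)·C(4,2) = 1 + 24 + 90 = 115.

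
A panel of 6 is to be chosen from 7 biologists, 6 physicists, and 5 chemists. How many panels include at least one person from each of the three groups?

15470

Total 6-person selections from all 18: C(18,6) = 18564.
Selections missing a whole group: no biologists → C(11,6) = 462; no physicists → C(12,6) = 924; no chemists → C(13,6) = 1716.
Add back selections omitting two groups (i.e. drawn from a single group): C(7,6) + C(6,6) + C(5,6) = 8.
By inclusion–exclusion: 18564 − 3102 + 8 = 15470.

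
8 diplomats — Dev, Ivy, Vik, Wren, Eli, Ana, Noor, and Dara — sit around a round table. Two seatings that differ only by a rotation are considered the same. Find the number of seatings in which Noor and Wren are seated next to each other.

Glue Noor and Wren into a block (2 internal orders). Seating 7 units around a circle gives (6)! arrangements.
So 2 × (6)! = 2 × 720 = 1440.

1440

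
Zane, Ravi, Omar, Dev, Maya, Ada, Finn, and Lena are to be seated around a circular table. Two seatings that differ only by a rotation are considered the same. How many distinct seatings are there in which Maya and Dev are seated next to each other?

1440

Glue Maya and Dev into a block (2 internal orders). Seating 7 units around a circle gives (6)! arrangements.
So 2 × (6)! = 2 × 720 = 1440.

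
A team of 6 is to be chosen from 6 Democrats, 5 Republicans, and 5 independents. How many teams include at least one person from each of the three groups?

6875

With no constraint there are C(16,6) = 8008 possible selections.
Subtract selections that omit an entire group: no Democrats → C(10,6) = 210; no Republicans → C(11,6) = 462; no independents → C(11,6) = 462.
Add back selections omitting two groups (i.e. drawn from a single group): C(6,6) + C(5,6) + C(5,6) = 1.
By inclusion–exclusion: 8008 − 1134 + 1 = 6875.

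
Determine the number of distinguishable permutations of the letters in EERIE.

EERIE has 5 letters with E appearing 3 times.
The number of distinct arrangements is 5!/(3!) = 120/6 = 20.

20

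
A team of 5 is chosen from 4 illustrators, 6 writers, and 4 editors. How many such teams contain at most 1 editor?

1092

Split by how many editors are chosen (0 through 1).
Sum: C(4,0)·C(10,5) + C(4,1)·C(10,4) = 252 + 840 = 1092.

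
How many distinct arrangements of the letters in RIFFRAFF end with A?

Fix A in the last position and arrange the remaining 7 letters.
Those 7 letters have F appearing 4 times and R appearing twice, giving (7)!/(4!·2!) = 105.

105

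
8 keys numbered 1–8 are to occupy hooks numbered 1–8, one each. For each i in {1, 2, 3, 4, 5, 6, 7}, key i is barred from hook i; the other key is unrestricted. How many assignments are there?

Let Aᵢ (for 1 ≤ i ≤ 7) be the placements that put key i in its forbidden hook. Any j of these fix j positions, leaving (8−j)! ways to fill the rest, and there are C(7,j) ways to pick which j.
By inclusion–exclusion, the number of valid placements is Σ_{j=0}^{7} (−1)^j C(7,j)·(8−j)!.
Computing: 40320 − 35280 + 15120 − 4200 + 840 − 126 + 14 − 1 = 16687.

16687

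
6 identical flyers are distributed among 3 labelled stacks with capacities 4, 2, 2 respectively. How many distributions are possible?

6

By stars and bars, unrestricted non-negative solutions to x_1+…+x_3 = 6 number C(6+2,2) = 28.
Subtract solutions that violate a single cap (substitute x_i' = x_i − (cap_i+1)): x_1 ≥ 5 gives C(3,2) = 3; x_2 ≥ 3 gives C(5,2) = 10; x_3 ≥ 3 gives C(5,2) = 10. Together 23.
Add back pairs where two caps are both exceeded: 0 + 0 + 1 = 1.
By inclusion–exclusion the count is 28 − 23 + 1 = 6.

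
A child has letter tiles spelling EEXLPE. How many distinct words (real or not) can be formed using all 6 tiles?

120

EEXLPE has 6 letters with E appearing 3 times.
So there are 6! / (3!) = 120 distinguishable arrangements.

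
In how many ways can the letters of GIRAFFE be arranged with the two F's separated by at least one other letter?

1800

There are 7!/(2!) = 2520 arrangements of GIRAFFE in total.
If the two F's are adjacent, glue them into one block, leaving 6 items to arrange: (6)! = 720 ways.
Hence 2520 − 720 = 1800.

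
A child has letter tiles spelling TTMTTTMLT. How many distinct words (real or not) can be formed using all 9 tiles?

252

Letter multiplicities in TTMTTTMLT: L×1, M×2, T×6.
The number of distinct arrangements is 9!/(6!·2!) = 362880/1440 = 252.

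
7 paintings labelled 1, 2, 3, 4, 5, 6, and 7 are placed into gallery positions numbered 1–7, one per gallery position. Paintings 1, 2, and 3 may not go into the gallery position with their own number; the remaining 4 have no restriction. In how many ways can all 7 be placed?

Let Aᵢ (for i ∈ {1, 2, 3}) be the placements that put painting i in its forbidden gallery position. Any j of these fix j positions, leaving (7−j)! ways to fill the rest, and there are C(3,j) ways to pick which j.
By inclusion–exclusion, the number of valid placements is Σ_{j=0}^{3} (−1)^j C(3,j)·(7−j)!.
Computing: 5040 − 2160 + 360 − 24 = 3216.

3216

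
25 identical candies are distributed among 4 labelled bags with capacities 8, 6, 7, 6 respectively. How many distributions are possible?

Ignoring the caps, the number of non-negative solutions to x_1+…+x_4 = 25 is C(28,3) = 3276.
Subtract solutions that violate a single cap (substitute x_i' = x_i − (cap_i+1)): x_1 ≥ 9 gives C(19,3) = 969; x_2 ≥ 7 gives C(21,3) = 1330; x_3 ≥ 8 gives C(20,3) = 1140; x_4 ≥ 7 gives C(21,3) = 1330. Together 4769.
Add back pairs where two caps are both exceeded: 220 + 165 + 220 + 286 + 364 + 286 = 1541.
Subtract triples: 4 + 10 + 4 + 20 = 38.
By inclusion–exclusion the count is 3276 − 4769 + 1541 − 38 = 10.

10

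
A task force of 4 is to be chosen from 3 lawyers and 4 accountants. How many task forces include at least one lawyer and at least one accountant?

Unrestricted: C(7,4) = 35 ways to pick any 4 of the 7.
Selections missing a whole group: no lawyers → C(4,4) = 1; no accountants → C(3,4) = 0.
Both groups omitted at once is impossible, so 35 − 1 = 34.

34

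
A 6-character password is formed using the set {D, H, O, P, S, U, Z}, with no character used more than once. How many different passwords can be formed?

5040

Choose and order 6 of the 7 symbols: the first character has 7 options, the next 6, and so on down to 2.
7 × 6 × 5 × 4 × 3 × 2 = 5040.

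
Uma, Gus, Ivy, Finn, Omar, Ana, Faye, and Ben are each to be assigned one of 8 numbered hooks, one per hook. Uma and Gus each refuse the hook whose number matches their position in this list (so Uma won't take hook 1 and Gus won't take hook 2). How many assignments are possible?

Let Aᵢ (for i ∈ {1, 2}) be the placements that put person i in their forbidden hook. Any j of these fix j positions, leaving (8−j)! ways to fill the rest, and there are C(2,j) ways to pick which j.
By inclusion–exclusion, the number of valid placements is Σ_{j=0}^{2} (−1)^j C(2,j)·(8−j)!.
Computing: 40320 − 10080 + 720 = 30960.

30960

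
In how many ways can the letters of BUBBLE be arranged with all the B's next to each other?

24

Treat the 3 copies of B as a single block. The multiset to arrange is then {BBB, E, L, U}, 4 items in all.
All 4 items are distinct, so there are (4)! = 24 arrangements.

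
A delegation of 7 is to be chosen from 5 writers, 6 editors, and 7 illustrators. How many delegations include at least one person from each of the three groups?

28987

Unrestricted: C(18,7) = 31824 ways to pick any 7 of the 18.
Selections missing a whole group: no writers → C(13,7) = 1716; no editors → C(12,7) = 792; no illustrators → C(11,7) = 330.
Add back selections omitting two groups (i.e. drawn from a single group): C(5,7) + C(6,7) + C(7,7) = 1.
By inclusion–exclusion: 31824 − 2838 + 1 = 28987.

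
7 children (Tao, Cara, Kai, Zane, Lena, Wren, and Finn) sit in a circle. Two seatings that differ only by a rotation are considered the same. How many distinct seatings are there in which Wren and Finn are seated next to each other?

240

Glue Wren and Finn into a block (2 internal orders). Seating 6 units around a circle gives (5)! arrangements.
So 2 × (5)! = 2 × 120 = 240.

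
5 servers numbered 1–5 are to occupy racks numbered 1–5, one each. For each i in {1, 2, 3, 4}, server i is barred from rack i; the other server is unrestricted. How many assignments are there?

53

Let Aᵢ (for 1 ≤ i ≤ 4) be the placements that put server i in its forbidden rack. Any j of these fix j positions, leaving (5−j)! ways to fill the rest, and there are C(4,j) ways to pick which j.
By inclusion–exclusion, the number of valid placements is Σ_{j=0}^{4} (−1)^j C(4,j)·(5−j)!.
Computing: 120 − 96 + 36 − 8 + 1 = 53.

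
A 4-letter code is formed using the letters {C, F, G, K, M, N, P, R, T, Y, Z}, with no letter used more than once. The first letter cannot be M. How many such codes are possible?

7200

The first letter has 11−1 = 10 choices (anything except M).
The remaining 3 letters are filled from the other 10 symbols without repetition: 10 × 9 × 8 = 720.
Total: 10 × 720 = 7200.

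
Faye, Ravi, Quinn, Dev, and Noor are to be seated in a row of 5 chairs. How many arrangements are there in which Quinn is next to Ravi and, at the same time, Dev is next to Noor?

24

Treat {Quinn,Ravi} as one block (2 orders) and {Dev,Noor} as another (2 orders).
That leaves 3 units to arrange: 2 × 2 × 3! = 4 × 6 = 24.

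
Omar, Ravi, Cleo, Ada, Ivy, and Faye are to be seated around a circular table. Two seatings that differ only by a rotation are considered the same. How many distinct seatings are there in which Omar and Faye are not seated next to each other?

72

Without the restriction there are (5)! = 120 seatings.
Seatings with Omar beside Faye: treat them as a block with 2 internal orders, giving 2 × (4)! = 48.
Subtracting, 120 − 48 = 72.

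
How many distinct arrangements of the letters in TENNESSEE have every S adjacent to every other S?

840

Treat the 2 copies of S as a single block. The multiset to arrange is then {SS, E, E, E, E, N, N, T}, 8 items in all.
That gives (8)!/(4!·2!) = 840 arrangements.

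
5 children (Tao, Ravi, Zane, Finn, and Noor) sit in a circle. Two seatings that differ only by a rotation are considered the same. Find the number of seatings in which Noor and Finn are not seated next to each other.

12

All circular seatings of 5 people number (4)! = 24.
Seatings with Noor beside Finn: treat them as a block with 2 internal orders, giving 2 × (3)! = 12.
Subtracting, 24 − 12 = 12.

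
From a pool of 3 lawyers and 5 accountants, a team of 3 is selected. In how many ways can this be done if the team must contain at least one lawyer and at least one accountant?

Unrestricted: C(8,3) = 56 ways to pick any 3 of the 8.
Selections missing a whole group: no lawyers → C(5,3) = 10; no accountants → C(3,3) = 1.
Both groups omitted at once is impossible, so 56 − 11 = 45.

45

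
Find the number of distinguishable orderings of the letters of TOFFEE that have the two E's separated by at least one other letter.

There are 6!/(2!·2!) = 180 arrangements of TOFFEE in total.
If the two E's are adjacent, glue them into one block, leaving 5 items to arrange: (5)!/(2!) = 60 ways.
Subtracting, 180 − 60 = 120 arrangements keep the E's apart.

120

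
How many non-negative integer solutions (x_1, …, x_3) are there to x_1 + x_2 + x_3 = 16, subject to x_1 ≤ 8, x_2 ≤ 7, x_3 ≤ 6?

Without the upper bounds there are C(18,2) = 153 ways to split 16 among 3 variables.
Subtract solutions that violate a single cap (substitute x_i' = x_i − (cap_i+1)): x_1 ≥ 9 gives C(9,2) = 36; x_2 ≥ 8 gives C(10,2) = 45; x_3 ≥ 7 gives C(11,2) = 55. Together 136.
Add back pairs where two caps are both exceeded: 0 + 1 + 3 = 4.
By inclusion–exclusion the count is 153 − 136 + 4 = 21.

21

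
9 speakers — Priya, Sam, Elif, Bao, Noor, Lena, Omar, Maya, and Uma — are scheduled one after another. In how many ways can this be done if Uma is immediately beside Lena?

80640

Glue Uma and Lena into one block (2 internal orders), leaving 8 units to arrange in a row.
So the count is 2·(8)! = 80640.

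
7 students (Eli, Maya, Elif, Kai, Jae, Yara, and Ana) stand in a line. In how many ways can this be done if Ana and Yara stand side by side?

1440

Glue Ana and Yara into one block (2 internal orders), leaving 6 units to arrange in a row.
That gives 2 × 6! = 2 × 720 = 1440.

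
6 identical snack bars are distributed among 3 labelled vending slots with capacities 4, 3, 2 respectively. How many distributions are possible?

By stars and bars, unrestricted non-negative solutions to x_1+…+x_3 = 6 number C(6+2,2) = 28.
Subtract solutions that violate a single cap (substitute x_i' = x_i − (cap_i+1)): x_1 ≥ 5 gives C(3,2) = 3; x_2 ≥ 4 gives C(4,2) = 6; x_3 ≥ 3 gives C(5,2) = 10. Together 19.
No two caps can be exceeded simultaneously, so the pair terms are all 0.
By inclusion–exclusion the count is 28 − 19 + 0 = 9.

9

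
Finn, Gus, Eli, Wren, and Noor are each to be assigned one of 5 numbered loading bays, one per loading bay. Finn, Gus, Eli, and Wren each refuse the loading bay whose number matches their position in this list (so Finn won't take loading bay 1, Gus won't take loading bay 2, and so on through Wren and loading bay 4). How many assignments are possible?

53

Let Aᵢ (for 1 ≤ i ≤ 4) be the placements that put person i in their forbidden loading bay. Any j of these fix j positions, leaving (5−j)! ways to fill the rest, and there are C(4,j) ways to pick which j.
By inclusion–exclusion, the number of valid placements is Σ_{j=0}^{4} (−1)^j C(4,j)·(5−j)!.
Computing: 120 − 96 + 36 − 8 + 1 = 53.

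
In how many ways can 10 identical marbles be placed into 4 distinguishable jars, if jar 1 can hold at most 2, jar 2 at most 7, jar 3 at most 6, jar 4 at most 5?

106

By stars and bars, unrestricted non-negative solutions to x_1+…+x_4 = 10 number C(10+3,3) = 286.
Subtract solutions that violate a single cap (substitute x_i' = x_i − (cap_i+1)): x_1 ≥ 3 gives C(10,3) = 120; x_2 ≥ 8 gives C(5,3) = 10; x_3 ≥ 7 gives C(6,3) = 20; x_4 ≥ 6 gives C(7,3) = 35. Together 185.
Add back pairs where two caps are both exceeded: 0 + 1 + 4 + 0 + 0 + 0 = 5.
By inclusion–exclusion the count is 286 − 185 + 5 = 106.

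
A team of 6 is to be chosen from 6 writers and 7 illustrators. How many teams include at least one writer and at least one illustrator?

1708

Unrestricted: C(13,6) = 1716 ways to pick any 6 of the 13.
Selections missing a whole group: no writers → C(7,6) = 7; no illustrators → C(6,6) = 1.
Both groups omitted at once is impossible, so 1716 − 8 = 1708.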